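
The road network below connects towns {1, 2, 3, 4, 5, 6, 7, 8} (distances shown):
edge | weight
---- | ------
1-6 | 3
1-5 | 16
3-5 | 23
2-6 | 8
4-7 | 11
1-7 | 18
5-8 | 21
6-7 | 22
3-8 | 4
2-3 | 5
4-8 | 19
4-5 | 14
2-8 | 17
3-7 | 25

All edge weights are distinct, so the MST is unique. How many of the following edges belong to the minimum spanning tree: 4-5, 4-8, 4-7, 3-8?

3

Kruskal: consider edges lightest-first.
1-6 (3): add — endpoints in different components.
3-8 (4): add — endpoints in different components.
2-3 (5): add — endpoints in different components.
2-6 (8): add — endpoints in different components.
4-7 (11): add — endpoints in different components.
4-5 (14): add — endpoints in different components.
1-5 (16): add — endpoints in different components.
MST edge set: {1-6, 3-8, 2-3, 2-6, 4-7, 4-5, 1-5}.
Of the listed edges, {4-5, 4-7, 3-8} are in the MST → 3.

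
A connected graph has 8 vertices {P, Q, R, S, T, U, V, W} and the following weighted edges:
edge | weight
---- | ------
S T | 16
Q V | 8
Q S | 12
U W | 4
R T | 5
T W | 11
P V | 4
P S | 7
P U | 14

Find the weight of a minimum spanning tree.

53

Kruskal's algorithm — process edges by increasing weight (ties by edge label):
P V (4): add — endpoints in different components.
U W (4): add — endpoints in different components.
R T (5): add — endpoints in different components.
P S (7): add — endpoints in different components.
Q V (8): add — endpoints in different components.
T W (11): add — endpoints in different components.
Q S (12): skip — S and Q already connected.
P U (14): add — endpoints in different components.
MST edges: P V, U W, R T, P S, Q V, T W, P U; total weight 4+4+5+7+8+11+14 = 53.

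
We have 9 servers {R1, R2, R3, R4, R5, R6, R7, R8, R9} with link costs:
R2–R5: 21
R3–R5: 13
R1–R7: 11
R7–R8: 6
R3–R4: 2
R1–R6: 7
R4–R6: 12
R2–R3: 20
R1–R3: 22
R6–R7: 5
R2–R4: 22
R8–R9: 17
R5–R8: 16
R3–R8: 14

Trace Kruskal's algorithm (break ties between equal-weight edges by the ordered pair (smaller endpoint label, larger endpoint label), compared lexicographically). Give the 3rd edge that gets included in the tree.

Kruskal: consider edges lightest-first.
R3–R4 (2): add — endpoints in different components.
R6–R7 (5): add — endpoints in different components.
R7–R8 (6): add — endpoints in different components.
R1–R6 (7): add — endpoints in different components.
R1–R7 (11): skip — R1 and R7 already connected.
R4–R6 (12): add — endpoints in different components.
R3–R5 (13): add — endpoints in different components.
R3–R8 (14): skip — R3 and R8 already connected.
R5–R8 (16): skip — R5 and R8 already connected.
R8–R9 (17): add — endpoints in different components.
R2–R3 (20): add — endpoints in different components.
The 3rd edge added is R7–R8.

R7-R8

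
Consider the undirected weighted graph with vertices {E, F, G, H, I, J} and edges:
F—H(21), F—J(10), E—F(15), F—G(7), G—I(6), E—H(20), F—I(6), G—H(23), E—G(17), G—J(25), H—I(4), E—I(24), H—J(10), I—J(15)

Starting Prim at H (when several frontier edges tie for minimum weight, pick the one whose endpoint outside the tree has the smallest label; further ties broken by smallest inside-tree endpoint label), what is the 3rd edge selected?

G-I

Prim, starting at H.
Step 1: cheapest edge leaving the tree is H—I (4); add I.
Step 2: cheapest edge leaving the tree is F—I (6); add F.
Step 3: cheapest edge leaving the tree is G—I (6); add G.
Step 4: cheapest edge leaving the tree is F—J (10); add J.
Step 5: cheapest edge leaving the tree is E—F (15); add E.
The 3rd edge added is G—I.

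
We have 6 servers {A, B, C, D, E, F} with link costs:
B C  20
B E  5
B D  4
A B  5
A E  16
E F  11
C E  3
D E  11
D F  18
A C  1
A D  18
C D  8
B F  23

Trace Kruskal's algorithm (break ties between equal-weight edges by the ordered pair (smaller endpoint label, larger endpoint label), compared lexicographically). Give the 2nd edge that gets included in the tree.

Sort edges by weight, then run Kruskal:
A C (1): add. Components now {A,C} {B} {D} {E} {F}
C E (3): add. Components now {A,C,E} {B} {D} {F}
B D (4): add. Components now {A,C,E} {B,D} {F}
A B (5): add. Components now {A,B,C,D,E} {F}
B E (5): skip — B and E already connected.
C D (8): skip — C and D already connected.
D E (11): skip — D and E already connected.
E F (11): add. Components now {A,B,C,D,E,F}
The 2nd edge added is C E.

C-E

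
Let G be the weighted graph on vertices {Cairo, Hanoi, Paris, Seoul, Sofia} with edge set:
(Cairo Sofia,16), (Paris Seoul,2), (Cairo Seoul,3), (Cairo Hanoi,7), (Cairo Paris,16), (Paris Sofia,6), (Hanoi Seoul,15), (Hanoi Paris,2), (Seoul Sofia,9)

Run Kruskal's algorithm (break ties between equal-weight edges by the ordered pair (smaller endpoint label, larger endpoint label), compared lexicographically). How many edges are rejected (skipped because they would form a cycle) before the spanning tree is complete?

Kruskal: consider edges lightest-first.
Hanoi Paris (2): add. Components now {Hanoi,Paris} {Sofia} {Seoul} {Cairo}
Paris Seoul (2): add. Components now {Hanoi,Paris,Seoul} {Sofia} {Cairo}
Cairo Seoul (3): add. Components now {Cairo,Hanoi,Paris,Seoul} {Sofia}
Paris Sofia (6): add. Components now {Cairo,Hanoi,Paris,Seoul,Sofia}
Edges rejected before the tree was complete: 0.

0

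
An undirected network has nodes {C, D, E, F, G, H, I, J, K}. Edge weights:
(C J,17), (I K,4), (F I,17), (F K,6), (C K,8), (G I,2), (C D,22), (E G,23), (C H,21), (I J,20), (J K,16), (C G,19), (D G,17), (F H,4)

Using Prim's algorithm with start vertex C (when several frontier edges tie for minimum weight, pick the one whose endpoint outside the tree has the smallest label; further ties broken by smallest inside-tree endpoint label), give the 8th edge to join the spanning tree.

Grow the tree from C using Prim:
Step 1: cheapest edge leaving the tree is C K (8); add K.
Step 2: cheapest edge leaving the tree is I K (4); add I.
Step 3: cheapest edge leaving the tree is G I (2); add G.
Step 4: cheapest edge leaving the tree is F K (6); add F.
Step 5: cheapest edge leaving the tree is F H (4); add H.
Step 6: cheapest edge leaving the tree is J K (16); add J.
Step 7: cheapest edge leaving the tree is D G (17); add D.
Step 8: cheapest edge leaving the tree is E G (23); add E.
The 8th edge added is E G.

E-G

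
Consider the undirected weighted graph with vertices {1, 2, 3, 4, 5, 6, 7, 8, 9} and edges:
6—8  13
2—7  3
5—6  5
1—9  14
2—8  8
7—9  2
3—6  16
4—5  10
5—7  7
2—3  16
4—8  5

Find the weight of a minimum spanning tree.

60

Prim's algorithm from 6:
Step 1: cheapest edge leaving the tree is 5—6 (5); add 5.
Step 2: cheapest edge leaving the tree is 5—7 (7); add 7.
Step 3: cheapest edge leaving the tree is 7—9 (2); add 9.
Step 4: cheapest edge leaving the tree is 2—7 (3); add 2.
Step 5: cheapest edge leaving the tree is 2—8 (8); add 8.
Step 6: cheapest edge leaving the tree is 4—8 (5); add 4.
Step 7: cheapest edge leaving the tree is 1—9 (14); add 1.
Step 8: cheapest edge leaving the tree is 2—3 (16); add 3.
MST edges: 5—6, 5—7, 7—9, 2—7, 2—8, 4—8, 1—9, 2—3; total weight 5+7+2+3+8+5+14+16 = 60.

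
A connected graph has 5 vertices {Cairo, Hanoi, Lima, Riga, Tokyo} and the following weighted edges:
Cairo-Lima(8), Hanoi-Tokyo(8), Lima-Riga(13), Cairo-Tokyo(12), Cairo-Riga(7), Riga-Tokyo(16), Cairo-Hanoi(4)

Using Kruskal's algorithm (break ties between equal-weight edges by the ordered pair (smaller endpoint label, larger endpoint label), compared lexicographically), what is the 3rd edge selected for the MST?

Cairo-Lima

Sort edges by weight, then run Kruskal:
Cairo-Hanoi (4): add — endpoints in different components.
Cairo-Riga (7): add — endpoints in different components.
Cairo-Lima (8): add — endpoints in different components.
Hanoi-Tokyo (8): add — endpoints in different components.
The 3rd edge added is Cairo-Lima.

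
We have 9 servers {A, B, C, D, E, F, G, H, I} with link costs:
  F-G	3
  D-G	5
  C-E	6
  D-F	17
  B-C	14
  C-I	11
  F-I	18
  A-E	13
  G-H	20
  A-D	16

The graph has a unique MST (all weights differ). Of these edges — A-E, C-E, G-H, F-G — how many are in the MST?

4

Kruskal's algorithm — process edges by increasing weight (ties by edge label):
F-G (3): add — endpoints in different components.
D-G (5): add — endpoints in different components.
C-E (6): add — endpoints in different components.
C-I (11): add — endpoints in different components.
A-E (13): add — endpoints in different components.
B-C (14): add — endpoints in different components.
A-D (16): add — endpoints in different components.
D-F (17): skip — D and F already connected.
F-I (18): skip — F and I already connected.
G-H (20): add — endpoints in different components.
MST edge set: {F-G, D-G, C-E, C-I, A-E, B-C, A-D, G-H}.
Of the listed edges, {A-E, C-E, G-H, F-G} are in the MST → 4.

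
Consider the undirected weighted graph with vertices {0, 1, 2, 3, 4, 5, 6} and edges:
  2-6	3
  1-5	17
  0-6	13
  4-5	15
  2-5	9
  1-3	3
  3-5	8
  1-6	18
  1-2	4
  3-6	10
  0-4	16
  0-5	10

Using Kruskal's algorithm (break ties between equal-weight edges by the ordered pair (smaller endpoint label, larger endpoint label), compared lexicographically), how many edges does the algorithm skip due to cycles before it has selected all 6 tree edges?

3

Sort edges by weight, then run Kruskal:
1-3 (3): add — endpoints in different components.
2-6 (3): add — endpoints in different components.
1-2 (4): add — endpoints in different components.
3-5 (8): add — endpoints in different components.
2-5 (9): skip — 2 and 5 already connected.
0-5 (10): add — endpoints in different components.
3-6 (10): skip — 3 and 6 already connected.
0-6 (13): skip — 0 and 6 already connected.
4-5 (15): add — endpoints in different components.
Edges rejected before the tree was complete: 3.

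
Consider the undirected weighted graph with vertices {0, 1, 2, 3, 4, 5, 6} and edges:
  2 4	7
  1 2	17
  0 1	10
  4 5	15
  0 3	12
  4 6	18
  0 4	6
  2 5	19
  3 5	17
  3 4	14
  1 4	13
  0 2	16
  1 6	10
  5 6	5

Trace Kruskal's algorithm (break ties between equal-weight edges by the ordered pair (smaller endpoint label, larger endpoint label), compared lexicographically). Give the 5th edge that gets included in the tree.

Kruskal: consider edges lightest-first.
5 6 (5): add. Components now {0} {1} {2} {3} {4} {5,6}
0 4 (6): add. Components now {0,4} {1} {2} {3} {5,6}
2 4 (7): add. Components now {0,2,4} {1} {3} {5,6}
0 1 (10): add. Components now {0,1,2,4} {3} {5,6}
1 6 (10): add. Components now {0,1,2,4,5,6} {3}
0 3 (12): add. Components now {0,1,2,3,4,5,6}
The 5th edge added is 1 6.

1-6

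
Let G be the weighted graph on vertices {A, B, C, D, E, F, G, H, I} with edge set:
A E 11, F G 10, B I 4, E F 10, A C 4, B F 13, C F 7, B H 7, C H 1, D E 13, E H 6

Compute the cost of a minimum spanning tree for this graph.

52

Sort edges by weight, then run Kruskal:
C H (1): add — endpoints in different components.
A C (4): add — endpoints in different components.
B I (4): add — endpoints in different components.
E H (6): add — endpoints in different components.
B H (7): add — endpoints in different components.
C F (7): add — endpoints in different components.
E F (10): skip — E and F already connected.
F G (10): add — endpoints in different components.
A E (11): skip — A and E already connected.
B F (13): skip — B and F already connected.
D E (13): add — endpoints in different components.
MST edges: C H, A C, B I, E H, B H, C F, F G, D E; total weight 1+4+4+6+7+7+10+13 = 52.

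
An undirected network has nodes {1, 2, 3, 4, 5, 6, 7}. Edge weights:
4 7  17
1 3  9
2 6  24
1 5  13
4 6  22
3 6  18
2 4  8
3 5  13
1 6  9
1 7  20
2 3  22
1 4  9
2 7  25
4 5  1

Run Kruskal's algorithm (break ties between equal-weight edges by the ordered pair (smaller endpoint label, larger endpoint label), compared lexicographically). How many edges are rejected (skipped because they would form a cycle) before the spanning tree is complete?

Kruskal's algorithm — process edges by increasing weight (ties by edge label):
4 5 (1): add. Components now {1} {2} {3} {4,5} {6} {7}
2 4 (8): add. Components now {1} {2,4,5} {3} {6} {7}
1 3 (9): add. Components now {1,3} {2,4,5} {6} {7}
1 4 (9): add. Components now {1,2,3,4,5} {6} {7}
1 6 (9): add. Components now {1,2,3,4,5,6} {7}
1 5 (13): skip — 1 and 5 already connected.
3 5 (13): skip — 3 and 5 already connected.
4 7 (17): add. Components now {1,2,3,4,5,6,7}
Edges rejected before the tree was complete: 2.

2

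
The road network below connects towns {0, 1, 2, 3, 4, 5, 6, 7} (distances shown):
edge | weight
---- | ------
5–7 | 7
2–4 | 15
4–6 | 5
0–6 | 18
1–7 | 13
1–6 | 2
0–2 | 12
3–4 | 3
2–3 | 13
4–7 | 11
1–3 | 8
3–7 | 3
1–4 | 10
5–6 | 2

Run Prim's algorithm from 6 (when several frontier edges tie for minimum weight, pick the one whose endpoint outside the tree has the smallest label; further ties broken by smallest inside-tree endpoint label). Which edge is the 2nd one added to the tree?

5-6

Grow the tree from 6 using Prim:
Step 1: frontier [1–6 2, 5–6 2, 4–6 5, 0–6 18] → take 1–6 (2); add 1.
Step 2: frontier [1–3 8, 1–4 10, 1–7 13, 5–6 2, 4–6 5, 0–6 18] → take 5–6 (2); add 5.
Step 3: frontier [1–3 8, 1–4 10, 1–7 13, 5–7 7, 4–6 5, 0–6 18] → take 4–6 (5); add 4.
Step 4: frontier [1–3 8, 1–7 13, 3–4 3, 4–7 11, 2–4 15, 5–7 7, 0–6 18] → take 3–4 (3); add 3.
Step 5: frontier [1–7 13, 3–7 3, 2–3 13, 4–7 11, 2–4 15, 5–7 7, 0–6 18] → take 3–7 (3); add 7.
Step 6: frontier [2–3 13, 2–4 15, 0–6 18] → take 2–3 (13); add 2.
Step 7: frontier [0–2 12, 0–6 18] → take 0–2 (12); add 0.
The 2nd edge added is 5–6.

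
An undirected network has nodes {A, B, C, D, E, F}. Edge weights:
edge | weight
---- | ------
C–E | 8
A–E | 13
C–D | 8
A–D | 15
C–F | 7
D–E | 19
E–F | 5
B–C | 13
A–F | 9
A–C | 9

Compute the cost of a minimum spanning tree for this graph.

Prim's algorithm from B:
Step 1: frontier [B–C 13] → take B–C (13); add C.
Step 2: frontier [C–F 7, C–D 8, C–E 8, A–C 9] → take C–F (7); add F.
Step 3: frontier [C–D 8, C–E 8, A–C 9, E–F 5, A–F 9] → take E–F (5); add E.
Step 4: frontier [C–D 8, A–C 9, A–E 13, D–E 19, A–F 9] → take C–D (8); add D.
Step 5: frontier [A–C 9, A–D 15, A–E 13, A–F 9] → take A–C (9); add A.
MST edges: B–C, C–F, E–F, C–D, A–C; total weight 13+7+5+8+9 = 42.

42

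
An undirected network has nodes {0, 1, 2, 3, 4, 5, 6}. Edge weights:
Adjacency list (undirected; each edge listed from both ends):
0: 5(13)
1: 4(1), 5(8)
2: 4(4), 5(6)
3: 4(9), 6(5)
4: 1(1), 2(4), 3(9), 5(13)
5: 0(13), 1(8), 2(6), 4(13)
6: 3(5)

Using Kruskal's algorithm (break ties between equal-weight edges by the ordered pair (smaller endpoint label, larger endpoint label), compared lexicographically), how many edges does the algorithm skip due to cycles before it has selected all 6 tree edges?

1

Kruskal's algorithm — process edges by increasing weight (ties by edge label):
1–4 (1): add. Components now {0} {1,4} {2} {3} {5} {6}
2–4 (4): add. Components now {0} {1,2,4} {3} {5} {6}
3–6 (5): add. Components now {0} {1,2,4} {3,6} {5}
2–5 (6): add. Components now {0} {1,2,4,5} {3,6}
1–5 (8): skip — 1 and 5 already connected.
3–4 (9): add. Components now {0} {1,2,3,4,5,6}
0–5 (13): add. Components now {0,1,2,3,4,5,6}
Edges rejected before the tree was complete: 1.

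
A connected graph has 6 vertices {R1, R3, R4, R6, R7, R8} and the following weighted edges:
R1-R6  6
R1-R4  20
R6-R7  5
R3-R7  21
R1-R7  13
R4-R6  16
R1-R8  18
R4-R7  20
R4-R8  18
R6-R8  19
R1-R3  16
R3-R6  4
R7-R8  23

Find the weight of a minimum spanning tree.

Kruskal's algorithm — process edges by increasing weight (ties by edge label):
R3-R6 (4): add. Components now {R8} {R3,R6} {R1} {R7} {R4}
R6-R7 (5): add. Components now {R8} {R3,R6,R7} {R1} {R4}
R1-R6 (6): add. Components now {R8} {R1,R3,R6,R7} {R4}
R1-R7 (13): skip — R1 and R7 already connected.
R1-R3 (16): skip — R3 and R1 already connected.
R4-R6 (16): add. Components now {R8} {R1,R3,R4,R6,R7}
R1-R8 (18): add. Components now {R1,R3,R4,R6,R7,R8}
MST edges: R3-R6, R6-R7, R1-R6, R4-R6, R1-R8; total weight 4+5+6+16+18 = 49.

49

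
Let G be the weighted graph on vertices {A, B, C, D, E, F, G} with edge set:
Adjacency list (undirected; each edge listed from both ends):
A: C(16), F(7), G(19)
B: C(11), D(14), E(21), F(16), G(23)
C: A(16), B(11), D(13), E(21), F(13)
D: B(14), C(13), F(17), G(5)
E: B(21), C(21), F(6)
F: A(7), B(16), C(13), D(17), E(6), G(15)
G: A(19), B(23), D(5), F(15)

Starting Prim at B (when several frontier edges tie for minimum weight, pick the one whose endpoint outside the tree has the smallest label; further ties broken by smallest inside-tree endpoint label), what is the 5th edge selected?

E-F

Prim, starting at B.
Step 1: cheapest edge leaving the tree is B C (11); add C.
Step 2: cheapest edge leaving the tree is C D (13); add D.
Step 3: cheapest edge leaving the tree is D G (5); add G.
Step 4: cheapest edge leaving the tree is C F (13); add F.
Step 5: cheapest edge leaving the tree is E F (6); add E.
Step 6: cheapest edge leaving the tree is A F (7); add A.
The 5th edge added is E F.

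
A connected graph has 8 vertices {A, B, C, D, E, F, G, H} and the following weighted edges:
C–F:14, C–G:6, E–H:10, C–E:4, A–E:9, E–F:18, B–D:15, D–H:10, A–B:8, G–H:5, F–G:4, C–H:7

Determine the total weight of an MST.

46

Prim, starting at D.
Step 1: cheapest edge leaving the tree is D–H (10); add H.
Step 2: cheapest edge leaving the tree is G–H (5); add G.
Step 3: cheapest edge leaving the tree is F–G (4); add F.
Step 4: cheapest edge leaving the tree is C–G (6); add C.
Step 5: cheapest edge leaving the tree is C–E (4); add E.
Step 6: cheapest edge leaving the tree is A–E (9); add A.
Step 7: cheapest edge leaving the tree is A–B (8); add B.
MST edges: D–H, G–H, F–G, C–G, C–E, A–E, A–B; total weight 10+5+4+6+4+9+8 = 46.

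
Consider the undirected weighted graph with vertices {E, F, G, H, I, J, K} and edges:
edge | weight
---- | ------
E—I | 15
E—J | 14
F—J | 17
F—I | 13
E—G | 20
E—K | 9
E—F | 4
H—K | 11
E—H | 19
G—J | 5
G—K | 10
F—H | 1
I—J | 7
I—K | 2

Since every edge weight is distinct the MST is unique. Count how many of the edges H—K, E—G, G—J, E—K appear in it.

2

Sort edges by weight, then run Kruskal:
F—H (1): add. Components now {E} {F,H} {G} {I} {J} {K}
I—K (2): add. Components now {E} {F,H} {G} {I,K} {J}
E—F (4): add. Components now {E,F,H} {G} {I,K} {J}
G—J (5): add. Components now {E,F,H} {G,J} {I,K}
I—J (7): add. Components now {E,F,H} {G,I,J,K}
E—K (9): add. Components now {E,F,G,H,I,J,K}
MST edge set: {F—H, I—K, E—F, G—J, I—J, E—K}.
Of the listed edges, {G—J, E—K} are in the MST → 2.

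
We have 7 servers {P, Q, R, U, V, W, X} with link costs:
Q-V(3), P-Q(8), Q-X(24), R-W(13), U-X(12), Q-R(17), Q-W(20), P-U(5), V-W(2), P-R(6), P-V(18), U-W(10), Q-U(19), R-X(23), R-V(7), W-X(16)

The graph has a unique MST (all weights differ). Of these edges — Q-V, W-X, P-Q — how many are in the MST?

Kruskal: consider edges lightest-first.
V-W (2): add — endpoints in different components.
Q-V (3): add — endpoints in different components.
P-U (5): add — endpoints in different components.
P-R (6): add — endpoints in different components.
R-V (7): add — endpoints in different components.
P-Q (8): skip — P and Q already connected.
U-W (10): skip — U and W already connected.
U-X (12): add — endpoints in different components.
MST edge set: {V-W, Q-V, P-U, P-R, R-V, U-X}.
Of the listed edges, {Q-V} are in the MST → 1.

1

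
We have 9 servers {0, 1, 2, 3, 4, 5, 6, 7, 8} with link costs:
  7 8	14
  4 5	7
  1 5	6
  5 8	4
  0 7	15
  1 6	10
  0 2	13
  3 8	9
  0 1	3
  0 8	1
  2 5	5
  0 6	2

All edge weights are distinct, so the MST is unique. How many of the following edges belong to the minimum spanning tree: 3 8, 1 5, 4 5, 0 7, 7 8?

Kruskal: consider edges lightest-first.
0 8 (1): add — endpoints in different components.
0 6 (2): add — endpoints in different components.
0 1 (3): add — endpoints in different components.
5 8 (4): add — endpoints in different components.
2 5 (5): add — endpoints in different components.
1 5 (6): skip — 1 and 5 already connected.
4 5 (7): add — endpoints in different components.
3 8 (9): add — endpoints in different components.
1 6 (10): skip — 1 and 6 already connected.
0 2 (13): skip — 0 and 2 already connected.
7 8 (14): add — endpoints in different components.
MST edge set: {0 8, 0 6, 0 1, 5 8, 2 5, 4 5, 3 8, 7 8}.
Of the listed edges, {3 8, 4 5, 7 8} are in the MST → 3.

3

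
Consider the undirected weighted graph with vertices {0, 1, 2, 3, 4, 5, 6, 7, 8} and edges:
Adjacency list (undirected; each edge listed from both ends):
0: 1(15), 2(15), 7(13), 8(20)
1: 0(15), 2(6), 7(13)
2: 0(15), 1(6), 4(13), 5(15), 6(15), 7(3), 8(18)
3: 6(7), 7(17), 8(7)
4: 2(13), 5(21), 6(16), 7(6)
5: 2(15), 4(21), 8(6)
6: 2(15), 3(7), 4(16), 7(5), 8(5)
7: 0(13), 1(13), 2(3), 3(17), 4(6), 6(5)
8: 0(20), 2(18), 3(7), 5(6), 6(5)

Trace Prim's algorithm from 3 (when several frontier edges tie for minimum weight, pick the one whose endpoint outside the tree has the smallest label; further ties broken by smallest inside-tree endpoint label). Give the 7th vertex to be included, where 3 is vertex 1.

4

Prim, starting at 3.
Step 1: cheapest edge leaving the tree is 3—6 (7); add 6.
Step 2: cheapest edge leaving the tree is 6—7 (5); add 7.
Step 3: cheapest edge leaving the tree is 2—7 (3); add 2.
Step 4: cheapest edge leaving the tree is 6—8 (5); add 8.
Step 5: cheapest edge leaving the tree is 1—2 (6); add 1.
Step 6: cheapest edge leaving the tree is 4—7 (6); add 4.
Step 7: cheapest edge leaving the tree is 5—8 (6); add 5.
Step 8: cheapest edge leaving the tree is 0—7 (13); add 0.
Vertex order: 3, 6, 7, 2, 8, 1, 4, 5, 0. The 7th vertex is 4.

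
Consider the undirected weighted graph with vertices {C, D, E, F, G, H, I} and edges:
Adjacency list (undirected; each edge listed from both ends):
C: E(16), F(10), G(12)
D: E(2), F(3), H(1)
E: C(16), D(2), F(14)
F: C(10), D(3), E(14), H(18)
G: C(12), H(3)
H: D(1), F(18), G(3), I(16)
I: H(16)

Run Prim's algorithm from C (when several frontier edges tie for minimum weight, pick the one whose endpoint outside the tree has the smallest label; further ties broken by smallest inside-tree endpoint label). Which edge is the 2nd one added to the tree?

D-F

Grow the tree from C using Prim:
Step 1: cheapest edge leaving the tree is C F (10); add F.
Step 2: cheapest edge leaving the tree is D F (3); add D.
Step 3: cheapest edge leaving the tree is D H (1); add H.
Step 4: cheapest edge leaving the tree is D E (2); add E.
Step 5: cheapest edge leaving the tree is G H (3); add G.
Step 6: cheapest edge leaving the tree is H I (16); add I.
The 2nd edge added is D F.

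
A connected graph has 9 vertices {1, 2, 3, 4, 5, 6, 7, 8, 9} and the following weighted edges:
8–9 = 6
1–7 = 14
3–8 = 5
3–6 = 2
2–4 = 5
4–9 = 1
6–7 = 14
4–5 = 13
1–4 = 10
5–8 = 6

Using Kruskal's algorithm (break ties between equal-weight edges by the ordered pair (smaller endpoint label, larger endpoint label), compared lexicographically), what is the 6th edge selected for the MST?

Sort edges by weight, then run Kruskal:
4–9 (1): add — endpoints in different components.
3–6 (2): add — endpoints in different components.
2–4 (5): add — endpoints in different components.
3–8 (5): add — endpoints in different components.
5–8 (6): add — endpoints in different components.
8–9 (6): add — endpoints in different components.
1–4 (10): add — endpoints in different components.
4–5 (13): skip — 4 and 5 already connected.
1–7 (14): add — endpoints in different components.
The 6th edge added is 8–9.

8-9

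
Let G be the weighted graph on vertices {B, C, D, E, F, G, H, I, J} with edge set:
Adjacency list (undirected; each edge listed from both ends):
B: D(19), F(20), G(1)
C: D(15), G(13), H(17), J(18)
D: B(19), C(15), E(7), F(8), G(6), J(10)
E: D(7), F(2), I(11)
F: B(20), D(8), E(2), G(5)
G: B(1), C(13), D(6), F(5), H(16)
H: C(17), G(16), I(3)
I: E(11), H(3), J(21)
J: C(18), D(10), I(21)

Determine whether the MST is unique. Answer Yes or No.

Kruskal: consider edges lightest-first.
B–G (1): add — endpoints in different components.
E–F (2): add — endpoints in different components.
H–I (3): add — endpoints in different components.
F–G (5): add — endpoints in different components.
D–G (6): add — endpoints in different components.
D–E (7): skip — D and E already connected.
D–F (8): skip — D and F already connected.
D–J (10): add — endpoints in different components.
E–I (11): add — endpoints in different components.
C–G (13): add — endpoints in different components.
Every non-tree edge has weight strictly greater than the heaviest edge on the tree path between its endpoints, so the MST is unique.

Yes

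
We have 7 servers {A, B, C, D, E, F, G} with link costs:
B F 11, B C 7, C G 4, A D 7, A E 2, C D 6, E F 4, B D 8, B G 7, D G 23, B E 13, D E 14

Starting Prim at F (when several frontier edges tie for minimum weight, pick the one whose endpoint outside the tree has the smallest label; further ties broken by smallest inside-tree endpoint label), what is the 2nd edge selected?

A-E

Prim, starting at F.
Step 1: frontier [E F 4, B F 11] → take E F (4); add E.
Step 2: frontier [A E 2, B E 13, D E 14, B F 11] → take A E (2); add A.
Step 3: frontier [A D 7, B E 13, D E 14, B F 11] → take A D (7); add D.
Step 4: frontier [C D 6, B D 8, D G 23, B E 13, B F 11] → take C D (6); add C.
Step 5: frontier [C G 4, B C 7, B D 8, D G 23, B E 13, B F 11] → take C G (4); add G.
Step 6: frontier [B C 7, B D 8, B E 13, B F 11, B G 7] → take B C (7); add B.
The 2nd edge added is A E.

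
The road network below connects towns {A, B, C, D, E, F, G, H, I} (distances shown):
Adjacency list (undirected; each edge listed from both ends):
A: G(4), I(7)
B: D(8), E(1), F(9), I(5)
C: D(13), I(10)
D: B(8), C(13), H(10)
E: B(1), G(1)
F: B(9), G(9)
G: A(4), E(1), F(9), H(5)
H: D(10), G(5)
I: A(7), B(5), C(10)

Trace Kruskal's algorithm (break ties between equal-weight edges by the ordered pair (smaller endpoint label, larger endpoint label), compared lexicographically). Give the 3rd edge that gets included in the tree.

A-G

Sort edges by weight, then run Kruskal:
B-E (1): add — endpoints in different components.
E-G (1): add — endpoints in different components.
A-G (4): add — endpoints in different components.
B-I (5): add — endpoints in different components.
G-H (5): add — endpoints in different components.
A-I (7): skip — A and I already connected.
B-D (8): add — endpoints in different components.
B-F (9): add — endpoints in different components.
F-G (9): skip — F and G already connected.
C-I (10): add — endpoints in different components.
The 3rd edge added is A-G.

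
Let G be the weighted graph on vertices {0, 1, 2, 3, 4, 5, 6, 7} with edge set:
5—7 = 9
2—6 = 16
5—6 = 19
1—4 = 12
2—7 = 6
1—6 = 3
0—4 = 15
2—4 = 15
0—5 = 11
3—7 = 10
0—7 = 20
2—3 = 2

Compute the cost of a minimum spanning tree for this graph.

Kruskal: consider edges lightest-first.
2—3 (2): add — endpoints in different components.
1—6 (3): add — endpoints in different components.
2—7 (6): add — endpoints in different components.
5—7 (9): add — endpoints in different components.
3—7 (10): skip — 3 and 7 already connected.
0—5 (11): add — endpoints in different components.
1—4 (12): add — endpoints in different components.
0—4 (15): add — endpoints in different components.
MST edges: 2—3, 1—6, 2—7, 5—7, 0—5, 1—4, 0—4; total weight 2+3+6+9+11+12+15 = 58.

58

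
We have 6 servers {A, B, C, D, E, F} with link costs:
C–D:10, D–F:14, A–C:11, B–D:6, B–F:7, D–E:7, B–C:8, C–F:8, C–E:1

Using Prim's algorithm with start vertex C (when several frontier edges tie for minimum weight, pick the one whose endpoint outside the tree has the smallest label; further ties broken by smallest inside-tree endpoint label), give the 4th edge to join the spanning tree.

B-F

Prim, starting at C.
Step 1: cheapest edge leaving the tree is C–E (1); add E.
Step 2: cheapest edge leaving the tree is D–E (7); add D.
Step 3: cheapest edge leaving the tree is B–D (6); add B.
Step 4: cheapest edge leaving the tree is B–F (7); add F.
Step 5: cheapest edge leaving the tree is A–C (11); add A.
The 4th edge added is B–F.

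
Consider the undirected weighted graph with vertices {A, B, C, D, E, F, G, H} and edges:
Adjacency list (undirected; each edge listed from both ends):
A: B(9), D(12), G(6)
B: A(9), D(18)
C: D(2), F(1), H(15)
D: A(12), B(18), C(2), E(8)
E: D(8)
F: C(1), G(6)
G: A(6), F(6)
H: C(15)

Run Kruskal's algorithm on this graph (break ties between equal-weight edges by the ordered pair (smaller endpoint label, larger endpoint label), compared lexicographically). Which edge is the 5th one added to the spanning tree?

D-E

Sort edges by weight, then run Kruskal:
C–F (1): add — endpoints in different components.
C–D (2): add — endpoints in different components.
A–G (6): add — endpoints in different components.
F–G (6): add — endpoints in different components.
D–E (8): add — endpoints in different components.
A–B (9): add — endpoints in different components.
A–D (12): skip — A and D already connected.
C–H (15): add — endpoints in different components.
The 5th edge added is D–E.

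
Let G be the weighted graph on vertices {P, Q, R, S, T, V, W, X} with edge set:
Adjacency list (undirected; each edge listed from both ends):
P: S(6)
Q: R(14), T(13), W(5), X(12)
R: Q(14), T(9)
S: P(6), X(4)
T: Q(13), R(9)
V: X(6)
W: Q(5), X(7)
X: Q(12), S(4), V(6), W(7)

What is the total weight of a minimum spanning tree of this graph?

Grow the tree from T using Prim:
Step 1: cheapest edge leaving the tree is R-T (9); add R.
Step 2: cheapest edge leaving the tree is Q-T (13); add Q.
Step 3: cheapest edge leaving the tree is Q-W (5); add W.
Step 4: cheapest edge leaving the tree is W-X (7); add X.
Step 5: cheapest edge leaving the tree is S-X (4); add S.
Step 6: cheapest edge leaving the tree is P-S (6); add P.
Step 7: cheapest edge leaving the tree is V-X (6); add V.
MST edges: R-T, Q-T, Q-W, W-X, S-X, P-S, V-X; total weight 9+13+5+7+4+6+6 = 50.

50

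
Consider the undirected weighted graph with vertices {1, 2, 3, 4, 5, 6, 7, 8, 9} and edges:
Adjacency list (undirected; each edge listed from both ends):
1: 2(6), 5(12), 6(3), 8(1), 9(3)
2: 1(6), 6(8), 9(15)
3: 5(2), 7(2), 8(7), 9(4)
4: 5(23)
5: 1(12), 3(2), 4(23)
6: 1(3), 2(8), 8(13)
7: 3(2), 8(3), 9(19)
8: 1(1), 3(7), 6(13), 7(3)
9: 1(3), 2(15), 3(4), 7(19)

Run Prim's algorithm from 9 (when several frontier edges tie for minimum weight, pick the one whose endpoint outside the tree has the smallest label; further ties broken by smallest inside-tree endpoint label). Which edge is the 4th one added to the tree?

Prim, starting at 9.
Step 1: cheapest edge leaving the tree is 1—9 (3); add 1.
Step 2: cheapest edge leaving the tree is 1—8 (1); add 8.
Step 3: cheapest edge leaving the tree is 1—6 (3); add 6.
Step 4: cheapest edge leaving the tree is 7—8 (3); add 7.
Step 5: cheapest edge leaving the tree is 3—7 (2); add 3.
Step 6: cheapest edge leaving the tree is 3—5 (2); add 5.
Step 7: cheapest edge leaving the tree is 1—2 (6); add 2.
Step 8: cheapest edge leaving the tree is 4—5 (23); add 4.
The 4th edge added is 7—8.

7-8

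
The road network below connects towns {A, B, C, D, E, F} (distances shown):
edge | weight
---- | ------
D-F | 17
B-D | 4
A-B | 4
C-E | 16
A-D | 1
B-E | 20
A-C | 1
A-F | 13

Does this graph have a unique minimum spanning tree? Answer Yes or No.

Kruskal: consider edges lightest-first.
A-C (1): add — endpoints in different components.
A-D (1): add — endpoints in different components.
A-B (4): add — endpoints in different components.
B-D (4): skip — B and D already connected.
A-F (13): add — endpoints in different components.
C-E (16): add — endpoints in different components.
Non-tree edge B-D has weight 4, equal to the heaviest edge on its tree cycle — swapping gives another MST of the same weight. Not unique.

No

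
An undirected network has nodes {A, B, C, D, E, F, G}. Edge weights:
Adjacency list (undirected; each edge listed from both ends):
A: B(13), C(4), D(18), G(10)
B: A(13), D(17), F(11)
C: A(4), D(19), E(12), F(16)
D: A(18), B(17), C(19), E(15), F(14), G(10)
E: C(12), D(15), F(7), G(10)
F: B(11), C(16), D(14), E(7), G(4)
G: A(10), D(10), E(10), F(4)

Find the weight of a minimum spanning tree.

46

Kruskal's algorithm — process edges by increasing weight (ties by edge label):
A—C (4): add — endpoints in different components.
F—G (4): add — endpoints in different components.
E—F (7): add — endpoints in different components.
A—G (10): add — endpoints in different components.
D—G (10): add — endpoints in different components.
E—G (10): skip — E and G already connected.
B—F (11): add — endpoints in different components.
MST edges: A—C, F—G, E—F, A—G, D—G, B—F; total weight 4+4+7+10+10+11 = 46.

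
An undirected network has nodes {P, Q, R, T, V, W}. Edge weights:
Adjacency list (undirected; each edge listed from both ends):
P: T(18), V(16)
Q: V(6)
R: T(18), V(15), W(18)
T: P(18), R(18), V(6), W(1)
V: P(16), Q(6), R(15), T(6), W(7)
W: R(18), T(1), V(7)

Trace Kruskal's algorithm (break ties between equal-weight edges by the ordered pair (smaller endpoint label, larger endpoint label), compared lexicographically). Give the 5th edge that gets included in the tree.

P-V

Kruskal: consider edges lightest-first.
T–W (1): add. Components now {R} {Q} {T,W} {V} {P}
Q–V (6): add. Components now {R} {Q,V} {T,W} {P}
T–V (6): add. Components now {R} {Q,T,V,W} {P}
V–W (7): skip — V and W already connected.
R–V (15): add. Components now {Q,R,T,V,W} {P}
P–V (16): add. Components now {P,Q,R,T,V,W}
The 5th edge added is P–V.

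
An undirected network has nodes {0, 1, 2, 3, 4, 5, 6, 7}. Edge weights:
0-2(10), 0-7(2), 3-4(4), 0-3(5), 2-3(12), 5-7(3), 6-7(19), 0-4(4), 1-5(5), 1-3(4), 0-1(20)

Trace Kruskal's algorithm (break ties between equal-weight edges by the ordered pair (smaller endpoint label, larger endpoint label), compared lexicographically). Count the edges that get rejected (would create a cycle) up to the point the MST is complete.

Kruskal: consider edges lightest-first.
0-7 (2): add — endpoints in different components.
5-7 (3): add — endpoints in different components.
0-4 (4): add — endpoints in different components.
1-3 (4): add — endpoints in different components.
3-4 (4): add — endpoints in different components.
0-3 (5): skip — 0 and 3 already connected.
1-5 (5): skip — 1 and 5 already connected.
0-2 (10): add — endpoints in different components.
2-3 (12): skip — 2 and 3 already connected.
6-7 (19): add — endpoints in different components.
Edges rejected before the tree was complete: 3.

3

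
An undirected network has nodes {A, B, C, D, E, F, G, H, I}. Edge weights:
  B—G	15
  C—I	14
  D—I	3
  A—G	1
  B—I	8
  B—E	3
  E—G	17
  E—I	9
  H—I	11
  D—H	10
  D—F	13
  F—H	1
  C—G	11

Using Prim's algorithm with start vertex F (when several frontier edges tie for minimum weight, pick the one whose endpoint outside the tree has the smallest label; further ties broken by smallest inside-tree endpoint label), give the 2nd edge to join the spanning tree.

Grow the tree from F using Prim:
Step 1: cheapest edge leaving the tree is F—H (1); add H.
Step 2: cheapest edge leaving the tree is D—H (10); add D.
Step 3: cheapest edge leaving the tree is D—I (3); add I.
Step 4: cheapest edge leaving the tree is B—I (8); add B.
Step 5: cheapest edge leaving the tree is B—E (3); add E.
Step 6: cheapest edge leaving the tree is C—I (14); add C.
Step 7: cheapest edge leaving the tree is C—G (11); add G.
Step 8: cheapest edge leaving the tree is A—G (1); add A.
The 2nd edge added is D—H.

D-H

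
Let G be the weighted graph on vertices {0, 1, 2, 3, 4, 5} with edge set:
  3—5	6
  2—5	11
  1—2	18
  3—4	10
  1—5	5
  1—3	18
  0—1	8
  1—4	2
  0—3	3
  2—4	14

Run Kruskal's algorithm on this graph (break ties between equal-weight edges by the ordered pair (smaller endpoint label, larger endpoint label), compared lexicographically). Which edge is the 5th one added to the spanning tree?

2-5

Kruskal's algorithm — process edges by increasing weight (ties by edge label):
1—4 (2): add. Components now {0} {1,4} {2} {3} {5}
0—3 (3): add. Components now {0,3} {1,4} {2} {5}
1—5 (5): add. Components now {0,3} {1,4,5} {2}
3—5 (6): add. Components now {0,1,3,4,5} {2}
0—1 (8): skip — 0 and 1 already connected.
3—4 (10): skip — 3 and 4 already connected.
2—5 (11): add. Components now {0,1,2,3,4,5}
The 5th edge added is 2—5.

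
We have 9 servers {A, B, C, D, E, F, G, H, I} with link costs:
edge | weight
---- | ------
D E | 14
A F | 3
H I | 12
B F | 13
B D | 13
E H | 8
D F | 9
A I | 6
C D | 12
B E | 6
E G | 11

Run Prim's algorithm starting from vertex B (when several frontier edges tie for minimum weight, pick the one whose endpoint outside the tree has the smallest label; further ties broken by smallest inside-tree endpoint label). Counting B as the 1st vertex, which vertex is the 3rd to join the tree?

H

Prim, starting at B.
Step 1: cheapest edge leaving the tree is B E (6); add E.
Step 2: cheapest edge leaving the tree is E H (8); add H.
Step 3: cheapest edge leaving the tree is E G (11); add G.
Step 4: cheapest edge leaving the tree is H I (12); add I.
Step 5: cheapest edge leaving the tree is A I (6); add A.
Step 6: cheapest edge leaving the tree is A F (3); add F.
Step 7: cheapest edge leaving the tree is D F (9); add D.
Step 8: cheapest edge leaving the tree is C D (12); add C.
Vertex order: B, E, H, G, I, A, F, D, C. The 3rd vertex is H.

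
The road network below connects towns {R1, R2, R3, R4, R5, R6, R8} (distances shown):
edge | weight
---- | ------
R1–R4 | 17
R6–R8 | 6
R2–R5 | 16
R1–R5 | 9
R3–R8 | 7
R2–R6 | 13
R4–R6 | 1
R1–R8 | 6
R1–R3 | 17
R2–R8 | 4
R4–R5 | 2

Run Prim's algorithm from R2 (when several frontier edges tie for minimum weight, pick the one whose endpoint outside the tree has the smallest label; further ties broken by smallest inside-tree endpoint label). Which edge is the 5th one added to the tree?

Prim, starting at R2.
Step 1: cheapest edge leaving the tree is R2–R8 (4); add R8.
Step 2: cheapest edge leaving the tree is R1–R8 (6); add R1.
Step 3: cheapest edge leaving the tree is R6–R8 (6); add R6.
Step 4: cheapest edge leaving the tree is R4–R6 (1); add R4.
Step 5: cheapest edge leaving the tree is R4–R5 (2); add R5.
Step 6: cheapest edge leaving the tree is R3–R8 (7); add R3.
The 5th edge added is R4–R5.

R4-R5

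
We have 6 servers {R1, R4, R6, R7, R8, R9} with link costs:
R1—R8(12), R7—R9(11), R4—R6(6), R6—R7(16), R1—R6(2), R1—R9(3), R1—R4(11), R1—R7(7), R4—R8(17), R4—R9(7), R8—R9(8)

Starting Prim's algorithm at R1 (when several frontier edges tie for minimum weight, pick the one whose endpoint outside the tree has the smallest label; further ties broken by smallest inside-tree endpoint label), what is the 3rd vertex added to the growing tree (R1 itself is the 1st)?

Prim, starting at R1.
Step 1: frontier [R1—R6 2, R1—R9 3, R1—R7 7, R1—R4 11, R1—R8 12] → take R1—R6 (2); add R6.
Step 2: frontier [R1—R9 3, R1—R7 7, R1—R4 11, R1—R8 12, R4—R6 6, R6—R7 16] → take R1—R9 (3); add R9.
Step 3: frontier [R1—R7 7, R1—R4 11, R1—R8 12, R4—R6 6, R6—R7 16, R4—R9 7, R8—R9 8, R7—R9 11] → take R4—R6 (6); add R4.
Step 4: frontier [R1—R7 7, R1—R8 12, R4—R8 17, R6—R7 16, R8—R9 8, R7—R9 11] → take R1—R7 (7); add R7.
Step 5: frontier [R1—R8 12, R4—R8 17, R8—R9 8] → take R8—R9 (8); add R8.
Vertex order: R1, R6, R9, R4, R7, R8. The 3rd vertex is R9.

R9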